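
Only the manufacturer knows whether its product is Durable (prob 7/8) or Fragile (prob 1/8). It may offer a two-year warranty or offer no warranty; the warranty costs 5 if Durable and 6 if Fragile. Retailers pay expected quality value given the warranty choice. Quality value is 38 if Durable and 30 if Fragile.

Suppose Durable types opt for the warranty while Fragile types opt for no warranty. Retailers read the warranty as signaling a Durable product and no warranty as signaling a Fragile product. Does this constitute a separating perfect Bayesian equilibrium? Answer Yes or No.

No

Under these beliefs, the warranty earns price 38 and no warranty earns price 30.
Durable: the warranty nets 38 − 5 = 33; no warranty nets 30. Durable prefers the warranty.
Fragile: the warranty nets 38 − 6 = 32; no warranty nets 30. Fragile would deviate to the warranty.
Fragile has a profitable deviation, so the profile is not an equilibrium.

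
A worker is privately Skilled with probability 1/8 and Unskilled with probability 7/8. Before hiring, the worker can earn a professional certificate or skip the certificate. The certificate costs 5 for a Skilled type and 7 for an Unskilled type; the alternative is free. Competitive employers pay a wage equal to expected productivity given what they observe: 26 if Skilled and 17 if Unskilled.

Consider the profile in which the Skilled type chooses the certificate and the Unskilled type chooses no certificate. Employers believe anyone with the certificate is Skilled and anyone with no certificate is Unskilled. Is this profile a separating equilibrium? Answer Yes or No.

Under these beliefs, the certificate earns wage 26 and no certificate earns wage 17.
Skilled: the certificate nets 26 − 5 = 21; no certificate nets 17. Skilled prefers the certificate.
Unskilled: the certificate nets 26 − 7 = 19; no certificate nets 17. Unskilled would deviate to the certificate.
Unskilled has a profitable deviation, so the profile is not an equilibrium.

No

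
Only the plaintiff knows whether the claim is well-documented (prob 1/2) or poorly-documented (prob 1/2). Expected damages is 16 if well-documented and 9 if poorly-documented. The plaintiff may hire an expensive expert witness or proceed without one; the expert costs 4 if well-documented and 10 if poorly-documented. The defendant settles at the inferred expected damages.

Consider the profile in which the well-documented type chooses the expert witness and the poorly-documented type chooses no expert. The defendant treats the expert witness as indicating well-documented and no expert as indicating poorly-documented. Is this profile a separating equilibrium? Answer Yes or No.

Yes

Under these beliefs, the expert witness earns settlement 16 and no expert earns settlement 9.
well-documented: the expert witness nets 16 − 4 = 12; no expert nets 9. well-documented prefers the expert witness.
poorly-documented: the expert witness nets 16 − 10 = 6; no expert nets 9. poorly-documented prefers no expert.
Neither type deviates, so the separating profile is an equilibrium.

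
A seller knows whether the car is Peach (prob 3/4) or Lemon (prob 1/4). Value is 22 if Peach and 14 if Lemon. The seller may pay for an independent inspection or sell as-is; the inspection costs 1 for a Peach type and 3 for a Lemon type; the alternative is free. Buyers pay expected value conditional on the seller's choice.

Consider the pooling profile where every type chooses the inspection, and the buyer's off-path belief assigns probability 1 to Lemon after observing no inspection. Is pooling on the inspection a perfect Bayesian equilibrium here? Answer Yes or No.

On path, the buyer holds the prior and pays 3/4·22 + 1/4·14 = 20. Off path (no inspection), believing Lemon, it pays 14.
Peach: the inspection nets 20 − 1 = 19; no inspection nets 14. Peach stays.
Lemon: the inspection nets 20 − 3 = 17; no inspection nets 14. Lemon stays.
No type deviates, so pooling is sustained.

Yes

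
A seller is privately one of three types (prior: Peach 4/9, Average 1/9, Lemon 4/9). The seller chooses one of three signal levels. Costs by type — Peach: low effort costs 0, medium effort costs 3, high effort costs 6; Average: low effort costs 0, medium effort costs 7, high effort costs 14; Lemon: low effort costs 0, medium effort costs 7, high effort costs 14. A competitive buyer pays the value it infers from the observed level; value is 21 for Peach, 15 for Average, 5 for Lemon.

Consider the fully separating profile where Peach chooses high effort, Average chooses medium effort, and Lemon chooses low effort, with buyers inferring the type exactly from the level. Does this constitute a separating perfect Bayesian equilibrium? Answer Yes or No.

No

Separating prices: high effort → 21, medium effort → 15, low effort → 5.
Peach (assigned high effort): low effort: 5 − 0 = 5; medium effort: 15 − 3 = 12; high effort: 21 − 6 = 15. Peach stays.
Average (assigned medium effort): low effort: 5 − 0 = 5; medium effort: 15 − 7 = 8; high effort: 21 − 14 = 7. Average stays.
Lemon (assigned low effort): low effort: 5 − 0 = 5; medium effort: 15 − 7 = 8; high effort: 21 − 14 = 7. Lemon prefers medium effort.
At least one type deviates; the separating profile fails.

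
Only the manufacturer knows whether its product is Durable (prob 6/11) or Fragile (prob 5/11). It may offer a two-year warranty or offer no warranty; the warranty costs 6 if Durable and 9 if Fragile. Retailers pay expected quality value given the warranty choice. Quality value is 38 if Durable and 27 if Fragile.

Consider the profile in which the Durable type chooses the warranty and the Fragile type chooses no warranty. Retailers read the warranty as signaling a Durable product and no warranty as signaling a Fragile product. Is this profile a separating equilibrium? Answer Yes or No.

Under these beliefs, the warranty earns price 38 and no warranty earns price 27.
Durable: the warranty nets 38 − 6 = 32; no warranty nets 27. Durable prefers the warranty.
Fragile: the warranty nets 38 − 9 = 29; no warranty nets 27. Fragile would deviate to the warranty.
Fragile has a profitable deviation, so the profile is not an equilibrium.

No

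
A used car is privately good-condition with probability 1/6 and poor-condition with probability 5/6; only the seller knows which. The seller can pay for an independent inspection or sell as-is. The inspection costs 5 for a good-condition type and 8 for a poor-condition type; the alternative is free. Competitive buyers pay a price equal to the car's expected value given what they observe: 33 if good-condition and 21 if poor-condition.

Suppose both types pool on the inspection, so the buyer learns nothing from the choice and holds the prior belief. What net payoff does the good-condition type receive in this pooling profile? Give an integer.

Pooled price = 1/6·33 + 5/6·21 = 23.
good-condition pays cost 5 for the inspection, so net payoff = 23 − 5 = 18.

18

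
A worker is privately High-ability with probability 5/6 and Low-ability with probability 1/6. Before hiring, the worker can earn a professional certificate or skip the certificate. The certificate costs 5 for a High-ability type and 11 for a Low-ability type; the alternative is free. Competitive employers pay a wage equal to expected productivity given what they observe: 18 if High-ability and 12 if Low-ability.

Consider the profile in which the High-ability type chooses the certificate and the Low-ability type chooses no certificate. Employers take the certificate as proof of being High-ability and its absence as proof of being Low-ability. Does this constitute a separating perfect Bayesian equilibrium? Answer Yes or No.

Yes

Under these beliefs, the certificate earns wage 18 and no certificate earns wage 12.
High-ability: the certificate nets 18 − 5 = 13; no certificate nets 12. High-ability prefers the certificate.
Low-ability: the certificate nets 18 − 11 = 7; no certificate nets 12. Low-ability prefers no certificate.
Neither type deviates, so the separating profile is an equilibrium.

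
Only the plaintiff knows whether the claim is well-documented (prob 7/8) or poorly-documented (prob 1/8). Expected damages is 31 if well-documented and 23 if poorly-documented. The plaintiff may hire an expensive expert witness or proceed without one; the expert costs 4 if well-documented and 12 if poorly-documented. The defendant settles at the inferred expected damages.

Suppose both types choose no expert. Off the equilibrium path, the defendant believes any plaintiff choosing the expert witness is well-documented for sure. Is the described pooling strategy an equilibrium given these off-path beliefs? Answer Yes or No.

Yes

On path, the defendant holds the prior and pays 7/8·31 + 1/8·23 = 30. Off path (the expert witness), believing well-documented, it pays 31.
well-documented: no expert nets 30; the expert witness nets 31 − 4 = 27. well-documented stays.
poorly-documented: no expert nets 30; the expert witness nets 31 − 12 = 19. poorly-documented stays.
No type deviates, so pooling is sustained.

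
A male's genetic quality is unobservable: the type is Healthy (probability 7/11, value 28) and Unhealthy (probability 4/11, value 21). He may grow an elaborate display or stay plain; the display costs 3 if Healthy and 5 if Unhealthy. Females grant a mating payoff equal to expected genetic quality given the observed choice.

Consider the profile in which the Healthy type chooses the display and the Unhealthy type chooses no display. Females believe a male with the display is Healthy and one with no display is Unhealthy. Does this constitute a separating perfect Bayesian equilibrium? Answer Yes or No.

Under these beliefs, the display earns mating payoff 28 and no display earns mating payoff 21.
Healthy: the display nets 28 − 3 = 25; no display nets 21. Healthy prefers the display.
Unhealthy: the display nets 28 − 5 = 23; no display nets 21. Unhealthy would deviate to the display.
Unhealthy has a profitable deviation, so the profile is not an equilibrium.

No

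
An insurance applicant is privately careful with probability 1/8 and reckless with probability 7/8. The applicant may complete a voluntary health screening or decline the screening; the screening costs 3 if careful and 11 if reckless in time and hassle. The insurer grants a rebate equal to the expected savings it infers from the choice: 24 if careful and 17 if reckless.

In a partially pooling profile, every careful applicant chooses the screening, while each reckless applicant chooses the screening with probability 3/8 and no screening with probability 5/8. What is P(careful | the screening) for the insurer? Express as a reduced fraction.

P(the screening) = (1/8)·1 + (7/8)·(3/8) = 29/64.
By Bayes' rule, P(careful | the screening) = (1/8) / (29/64) = 8/29.

8/29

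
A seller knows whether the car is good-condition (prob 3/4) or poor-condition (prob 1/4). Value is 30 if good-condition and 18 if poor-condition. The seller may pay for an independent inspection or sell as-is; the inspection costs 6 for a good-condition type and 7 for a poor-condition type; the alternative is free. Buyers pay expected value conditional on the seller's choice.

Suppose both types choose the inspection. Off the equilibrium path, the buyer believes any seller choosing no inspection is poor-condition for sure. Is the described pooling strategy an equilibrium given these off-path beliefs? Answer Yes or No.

Yes

On path, the buyer holds the prior and pays 3/4·30 + 1/4·18 = 27. Off path (no inspection), believing poor-condition, it pays 18.
good-condition: the inspection nets 27 − 6 = 21; no inspection nets 18. good-condition stays.
poor-condition: the inspection nets 27 − 7 = 20; no inspection nets 18. poor-condition stays.
No type deviates, so pooling is sustained.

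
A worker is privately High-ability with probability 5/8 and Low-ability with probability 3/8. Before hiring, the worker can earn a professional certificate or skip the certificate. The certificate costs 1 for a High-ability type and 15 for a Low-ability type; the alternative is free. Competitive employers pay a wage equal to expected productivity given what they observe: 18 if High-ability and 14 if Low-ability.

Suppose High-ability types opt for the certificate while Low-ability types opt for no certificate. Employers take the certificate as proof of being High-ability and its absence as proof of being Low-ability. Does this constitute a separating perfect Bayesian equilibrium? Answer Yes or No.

Yes

Under these beliefs, the certificate earns wage 18 and no certificate earns wage 14.
High-ability: the certificate nets 18 − 1 = 17; no certificate nets 14. High-ability prefers the certificate.
Low-ability: the certificate nets 18 − 15 = 3; no certificate nets 14. Low-ability prefers no certificate.
Neither type deviates, so the separating profile is an equilibrium.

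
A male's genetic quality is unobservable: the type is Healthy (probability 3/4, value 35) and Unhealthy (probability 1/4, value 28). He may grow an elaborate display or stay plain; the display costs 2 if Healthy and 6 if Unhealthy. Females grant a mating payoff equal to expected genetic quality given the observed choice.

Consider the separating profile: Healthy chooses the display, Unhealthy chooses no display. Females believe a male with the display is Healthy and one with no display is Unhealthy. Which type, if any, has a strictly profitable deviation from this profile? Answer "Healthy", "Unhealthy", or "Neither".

Unhealthy

The display pays 35; no display pays 28.
Healthy: assigned the display, nets 35 − 2 = 33; deviating to no display nets 28.
Unhealthy: assigned no display, nets 28; deviating to the display nets 35 − 6 = 29.
The Unhealthy type gains 1 by deviating.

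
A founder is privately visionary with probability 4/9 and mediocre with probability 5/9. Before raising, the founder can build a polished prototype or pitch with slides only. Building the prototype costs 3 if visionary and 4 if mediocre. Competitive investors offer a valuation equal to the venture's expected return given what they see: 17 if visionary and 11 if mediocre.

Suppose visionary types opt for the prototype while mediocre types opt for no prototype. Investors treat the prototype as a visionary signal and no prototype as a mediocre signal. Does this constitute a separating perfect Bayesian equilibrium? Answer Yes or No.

No

Under these beliefs, the prototype earns valuation 17 and no prototype earns valuation 11.
visionary: the prototype nets 17 − 3 = 14; no prototype nets 11. visionary prefers the prototype.
mediocre: the prototype nets 17 − 4 = 13; no prototype nets 11. mediocre would deviate to the prototype.
mediocre has a profitable deviation, so the profile is not an equilibrium.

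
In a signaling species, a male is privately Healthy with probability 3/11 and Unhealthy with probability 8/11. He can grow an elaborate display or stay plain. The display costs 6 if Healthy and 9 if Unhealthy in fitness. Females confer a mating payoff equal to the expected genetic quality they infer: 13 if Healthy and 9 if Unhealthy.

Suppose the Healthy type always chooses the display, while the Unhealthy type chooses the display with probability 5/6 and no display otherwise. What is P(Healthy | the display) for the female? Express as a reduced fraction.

P(the display) = (3/11)·1 + (8/11)·(5/6) = 29/33.
By Bayes' rule, P(Healthy | the display) = (3/11) / (29/33) = 9/29.

9/29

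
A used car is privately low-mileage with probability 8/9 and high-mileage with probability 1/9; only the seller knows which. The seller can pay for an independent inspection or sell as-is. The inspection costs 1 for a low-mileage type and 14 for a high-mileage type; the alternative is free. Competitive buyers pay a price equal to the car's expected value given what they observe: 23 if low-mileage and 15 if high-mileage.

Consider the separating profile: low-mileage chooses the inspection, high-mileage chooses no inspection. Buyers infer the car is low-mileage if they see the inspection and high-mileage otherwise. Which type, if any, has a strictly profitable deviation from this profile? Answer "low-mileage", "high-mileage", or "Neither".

The inspection pays 23; no inspection pays 15.
low-mileage: assigned the inspection, nets 23 − 1 = 22; deviating to no inspection nets 15.
high-mileage: assigned no inspection, nets 15; deviating to the inspection nets 23 − 14 = 9.
Both types strictly prefer their assigned action; no profitable deviation.

Neither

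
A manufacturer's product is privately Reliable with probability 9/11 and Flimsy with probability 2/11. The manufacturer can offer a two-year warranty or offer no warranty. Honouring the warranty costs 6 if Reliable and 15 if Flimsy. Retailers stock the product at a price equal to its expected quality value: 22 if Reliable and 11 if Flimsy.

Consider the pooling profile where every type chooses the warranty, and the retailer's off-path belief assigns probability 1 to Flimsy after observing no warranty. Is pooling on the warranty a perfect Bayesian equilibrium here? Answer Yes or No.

No

On path, the retailer holds the prior and pays 9/11·22 + 2/11·11 = 20. Off path (no warranty), believing Flimsy, it pays 11.
Reliable: the warranty nets 20 − 6 = 14; no warranty nets 11. Reliable stays.
Flimsy: the warranty nets 20 − 15 = 5; no warranty nets 11. Flimsy would deviate.
A type deviates, so pooling fails.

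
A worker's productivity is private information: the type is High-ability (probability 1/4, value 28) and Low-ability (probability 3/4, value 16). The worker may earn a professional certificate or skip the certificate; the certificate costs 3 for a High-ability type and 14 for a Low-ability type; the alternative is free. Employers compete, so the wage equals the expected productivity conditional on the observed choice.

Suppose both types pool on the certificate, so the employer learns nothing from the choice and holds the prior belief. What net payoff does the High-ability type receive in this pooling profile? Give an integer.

16

Pooled wage = 1/4·28 + 3/4·16 = 19.
High-ability pays cost 3 for the certificate, so net payoff = 19 − 3 = 16.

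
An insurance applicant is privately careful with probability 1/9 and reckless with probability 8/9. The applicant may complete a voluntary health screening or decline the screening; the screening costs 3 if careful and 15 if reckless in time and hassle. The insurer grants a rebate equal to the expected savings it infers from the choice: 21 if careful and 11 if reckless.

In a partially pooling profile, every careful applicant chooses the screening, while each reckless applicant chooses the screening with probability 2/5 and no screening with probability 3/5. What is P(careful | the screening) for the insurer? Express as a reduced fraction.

P(the screening) = (1/9)·1 + (8/9)·(2/5) = 7/15.
By Bayes' rule, P(careful | the screening) = (1/9) / (7/15) = 5/21.

5/21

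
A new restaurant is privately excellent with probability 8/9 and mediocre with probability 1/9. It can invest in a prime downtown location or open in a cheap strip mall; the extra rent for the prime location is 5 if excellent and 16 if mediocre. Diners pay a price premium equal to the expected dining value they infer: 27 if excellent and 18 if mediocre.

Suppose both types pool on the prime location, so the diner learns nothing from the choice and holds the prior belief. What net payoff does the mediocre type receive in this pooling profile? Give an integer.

Pooled price premium = 8/9·27 + 1/9·18 = 26.
mediocre pays cost 16 for the prime location, so net payoff = 26 − 16 = 10.

10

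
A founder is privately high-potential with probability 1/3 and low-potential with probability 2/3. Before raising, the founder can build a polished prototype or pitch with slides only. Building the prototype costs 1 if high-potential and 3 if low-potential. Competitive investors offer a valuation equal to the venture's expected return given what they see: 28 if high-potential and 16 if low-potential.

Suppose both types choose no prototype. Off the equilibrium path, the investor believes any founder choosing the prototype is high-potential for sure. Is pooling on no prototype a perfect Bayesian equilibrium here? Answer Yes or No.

On path, the investor holds the prior and pays 1/3·28 + 2/3·16 = 20. Off path (the prototype), believing high-potential, it pays 28.
high-potential: no prototype nets 20; the prototype nets 28 − 1 = 27. high-potential would deviate.
low-potential: no prototype nets 20; the prototype nets 28 − 3 = 25. low-potential would deviate.
A type deviates, so pooling fails.

No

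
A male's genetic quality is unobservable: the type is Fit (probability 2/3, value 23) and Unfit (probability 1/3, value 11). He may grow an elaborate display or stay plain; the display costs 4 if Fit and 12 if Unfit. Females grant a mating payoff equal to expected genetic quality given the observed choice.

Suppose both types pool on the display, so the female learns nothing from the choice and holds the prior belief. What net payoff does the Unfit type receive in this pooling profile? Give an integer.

Pooled mating payoff = 2/3·23 + 1/3·11 = 19.
Unfit pays cost 12 for the display, so net payoff = 19 − 12 = 7.

7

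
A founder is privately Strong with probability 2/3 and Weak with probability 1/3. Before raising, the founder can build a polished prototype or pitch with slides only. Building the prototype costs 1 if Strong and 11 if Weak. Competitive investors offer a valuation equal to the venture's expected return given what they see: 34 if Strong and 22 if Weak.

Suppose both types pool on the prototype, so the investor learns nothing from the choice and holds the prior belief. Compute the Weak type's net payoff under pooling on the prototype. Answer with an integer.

19

Pooled valuation = 2/3·34 + 1/3·22 = 30.
Weak pays cost 11 for the prototype, so net payoff = 30 − 11 = 19.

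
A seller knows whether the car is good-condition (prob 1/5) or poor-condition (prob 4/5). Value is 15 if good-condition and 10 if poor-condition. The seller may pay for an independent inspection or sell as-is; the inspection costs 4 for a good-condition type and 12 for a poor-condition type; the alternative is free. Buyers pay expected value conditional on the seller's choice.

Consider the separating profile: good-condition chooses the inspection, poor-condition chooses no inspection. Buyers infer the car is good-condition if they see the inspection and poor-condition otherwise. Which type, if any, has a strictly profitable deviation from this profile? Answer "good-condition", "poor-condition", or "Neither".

The inspection pays 15; no inspection pays 10.
good-condition: assigned the inspection, nets 15 − 4 = 11; deviating to no inspection nets 10.
poor-condition: assigned no inspection, nets 10; deviating to the inspection nets 15 − 12 = 3.
Both types strictly prefer their assigned action; no profitable deviation.

Neither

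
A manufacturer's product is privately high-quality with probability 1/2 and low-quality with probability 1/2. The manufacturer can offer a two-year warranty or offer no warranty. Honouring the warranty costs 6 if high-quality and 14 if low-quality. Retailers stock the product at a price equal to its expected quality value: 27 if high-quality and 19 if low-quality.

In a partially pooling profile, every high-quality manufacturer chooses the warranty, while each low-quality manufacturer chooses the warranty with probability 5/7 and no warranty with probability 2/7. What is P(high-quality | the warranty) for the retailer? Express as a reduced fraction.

P(the warranty) = (1/2)·1 + (1/2)·(5/7) = 6/7.
By Bayes' rule, P(high-quality | the warranty) = (1/2) / (6/7) = 7/12.

7/12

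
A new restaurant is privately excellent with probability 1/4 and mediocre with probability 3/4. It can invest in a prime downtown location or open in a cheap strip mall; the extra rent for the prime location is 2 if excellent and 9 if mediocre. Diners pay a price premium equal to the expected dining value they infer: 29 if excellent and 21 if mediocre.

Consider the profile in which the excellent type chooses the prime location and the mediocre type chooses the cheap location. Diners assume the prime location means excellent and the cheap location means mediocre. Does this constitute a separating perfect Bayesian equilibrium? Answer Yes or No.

Under these beliefs, the prime location earns price premium 29 and the cheap location earns price premium 21.
excellent: the prime location nets 29 − 2 = 27; the cheap location nets 21. excellent prefers the prime location.
mediocre: the prime location nets 29 − 9 = 20; the cheap location nets 21. mediocre prefers the cheap location.
Neither type deviates, so the separating profile is an equilibrium.

Yes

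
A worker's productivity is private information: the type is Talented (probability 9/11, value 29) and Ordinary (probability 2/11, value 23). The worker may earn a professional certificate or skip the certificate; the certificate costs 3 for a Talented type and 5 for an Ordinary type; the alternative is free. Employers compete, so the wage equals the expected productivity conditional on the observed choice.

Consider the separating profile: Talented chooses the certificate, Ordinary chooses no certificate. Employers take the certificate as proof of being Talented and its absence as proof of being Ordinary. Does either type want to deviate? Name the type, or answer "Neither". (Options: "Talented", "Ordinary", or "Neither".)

Ordinary

The certificate pays 29; no certificate pays 23.
Talented: assigned the certificate, nets 29 − 3 = 26; deviating to no certificate nets 23.
Ordinary: assigned no certificate, nets 23; deviating to the certificate nets 29 − 5 = 24.
The Ordinary type gains 1 by deviating.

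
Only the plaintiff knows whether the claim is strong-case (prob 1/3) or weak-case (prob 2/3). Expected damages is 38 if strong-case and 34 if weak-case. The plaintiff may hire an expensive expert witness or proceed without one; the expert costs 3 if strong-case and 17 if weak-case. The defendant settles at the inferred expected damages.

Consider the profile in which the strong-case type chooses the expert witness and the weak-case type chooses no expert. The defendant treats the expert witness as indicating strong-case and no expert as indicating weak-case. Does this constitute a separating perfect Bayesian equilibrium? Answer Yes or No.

Yes

Under these beliefs, the expert witness earns settlement 38 and no expert earns settlement 34.
strong-case: the expert witness nets 38 − 3 = 35; no expert nets 34. strong-case prefers the expert witness.
weak-case: the expert witness nets 38 − 17 = 21; no expert nets 34. weak-case prefers no expert.
Neither type deviates, so the separating profile is an equilibrium.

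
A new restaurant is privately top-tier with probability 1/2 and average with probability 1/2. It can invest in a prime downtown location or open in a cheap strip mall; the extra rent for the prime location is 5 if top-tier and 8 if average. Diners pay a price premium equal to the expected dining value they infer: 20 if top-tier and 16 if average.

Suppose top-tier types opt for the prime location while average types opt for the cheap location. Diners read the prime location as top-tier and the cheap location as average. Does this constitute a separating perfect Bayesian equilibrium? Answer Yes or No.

No

Under these beliefs, the prime location earns price premium 20 and the cheap location earns price premium 16.
top-tier: the prime location nets 20 − 5 = 15; the cheap location nets 16. top-tier would deviate to the cheap location.
average: the prime location nets 20 − 8 = 12; the cheap location nets 16. average prefers the cheap location.
top-tier has a profitable deviation, so the profile is not an equilibrium.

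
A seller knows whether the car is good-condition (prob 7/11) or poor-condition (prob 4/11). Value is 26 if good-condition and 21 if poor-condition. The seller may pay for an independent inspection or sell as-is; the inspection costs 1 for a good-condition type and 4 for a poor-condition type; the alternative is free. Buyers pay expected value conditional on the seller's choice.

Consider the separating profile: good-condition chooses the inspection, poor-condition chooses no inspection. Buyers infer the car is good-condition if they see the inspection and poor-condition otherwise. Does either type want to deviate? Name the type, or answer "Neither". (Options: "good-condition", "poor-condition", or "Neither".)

poor-condition

The inspection pays 26; no inspection pays 21.
good-condition: assigned the inspection, nets 26 − 1 = 25; deviating to no inspection nets 21.
poor-condition: assigned no inspection, nets 21; deviating to the inspection nets 26 − 4 = 22.
The poor-condition type gains 1 by deviating.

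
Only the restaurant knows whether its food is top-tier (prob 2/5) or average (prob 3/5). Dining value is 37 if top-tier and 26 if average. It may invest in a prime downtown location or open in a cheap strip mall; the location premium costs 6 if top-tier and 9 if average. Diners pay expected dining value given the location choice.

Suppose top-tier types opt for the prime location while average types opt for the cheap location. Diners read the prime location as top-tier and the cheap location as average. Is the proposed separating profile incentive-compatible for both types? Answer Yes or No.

Under these beliefs, the prime location earns price premium 37 and the cheap location earns price premium 26.
top-tier: the prime location nets 37 − 6 = 31; the cheap location nets 26. top-tier prefers the prime location.
average: the prime location nets 37 − 9 = 28; the cheap location nets 26. average would deviate to the prime location.
average has a profitable deviation, so the profile is not an equilibrium.

No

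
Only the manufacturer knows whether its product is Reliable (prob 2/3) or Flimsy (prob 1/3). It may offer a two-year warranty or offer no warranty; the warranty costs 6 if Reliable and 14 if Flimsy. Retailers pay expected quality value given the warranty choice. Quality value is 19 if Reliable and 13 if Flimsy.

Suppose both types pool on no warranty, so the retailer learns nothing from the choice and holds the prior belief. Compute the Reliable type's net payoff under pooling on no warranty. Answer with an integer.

17

Pooled price = 2/3·19 + 1/3·13 = 17.
Reliable pays no cost for no warranty, so net payoff = 17.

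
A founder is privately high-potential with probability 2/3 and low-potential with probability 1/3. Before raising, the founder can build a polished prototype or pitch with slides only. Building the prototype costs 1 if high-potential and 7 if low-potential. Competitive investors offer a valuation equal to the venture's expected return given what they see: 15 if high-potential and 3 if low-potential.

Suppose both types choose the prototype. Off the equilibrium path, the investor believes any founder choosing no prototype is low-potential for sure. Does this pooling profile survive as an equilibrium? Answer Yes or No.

Yes

On path, the investor holds the prior and pays 2/3·15 + 1/3·3 = 11. Off path (no prototype), believing low-potential, it pays 3.
high-potential: the prototype nets 11 − 1 = 10; no prototype nets 3. high-potential stays.
low-potential: the prototype nets 11 − 7 = 4; no prototype nets 3. low-potential stays.
No type deviates, so pooling is sustained.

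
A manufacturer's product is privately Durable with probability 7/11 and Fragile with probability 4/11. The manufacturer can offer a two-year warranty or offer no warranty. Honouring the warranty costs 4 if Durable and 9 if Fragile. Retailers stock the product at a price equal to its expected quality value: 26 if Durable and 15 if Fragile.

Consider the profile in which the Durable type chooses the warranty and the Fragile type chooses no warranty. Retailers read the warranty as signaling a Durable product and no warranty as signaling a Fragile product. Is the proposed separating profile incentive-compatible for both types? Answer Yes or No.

Under these beliefs, the warranty earns price 26 and no warranty earns price 15.
Durable: the warranty nets 26 − 4 = 22; no warranty nets 15. Durable prefers the warranty.
Fragile: the warranty nets 26 − 9 = 17; no warranty nets 15. Fragile would deviate to the warranty.
Fragile has a profitable deviation, so the profile is not an equilibrium.

No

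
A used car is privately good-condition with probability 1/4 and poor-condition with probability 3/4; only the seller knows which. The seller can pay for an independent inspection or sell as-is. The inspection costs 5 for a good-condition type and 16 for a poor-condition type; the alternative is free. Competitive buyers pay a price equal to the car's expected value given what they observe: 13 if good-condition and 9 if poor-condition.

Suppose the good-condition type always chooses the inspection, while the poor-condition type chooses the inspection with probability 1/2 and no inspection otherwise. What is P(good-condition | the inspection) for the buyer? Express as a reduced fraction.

2/5

P(the inspection) = (1/4)·1 + (3/4)·(1/2) = 5/8.
By Bayes' rule, P(good-condition | the inspection) = (1/4) / (5/8) = 2/5.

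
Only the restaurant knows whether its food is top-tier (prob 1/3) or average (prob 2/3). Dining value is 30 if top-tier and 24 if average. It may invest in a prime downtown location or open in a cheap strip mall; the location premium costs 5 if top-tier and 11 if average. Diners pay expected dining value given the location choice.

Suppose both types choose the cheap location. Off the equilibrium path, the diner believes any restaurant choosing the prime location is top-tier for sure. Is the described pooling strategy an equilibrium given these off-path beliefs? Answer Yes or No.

On path, the diner holds the prior and pays 1/3·30 + 2/3·24 = 26. Off path (the prime location), believing top-tier, it pays 30.
top-tier: the cheap location nets 26; the prime location nets 30 − 5 = 25. top-tier stays.
average: the cheap location nets 26; the prime location nets 30 − 11 = 19. average stays.
No type deviates, so pooling is sustained.

Yes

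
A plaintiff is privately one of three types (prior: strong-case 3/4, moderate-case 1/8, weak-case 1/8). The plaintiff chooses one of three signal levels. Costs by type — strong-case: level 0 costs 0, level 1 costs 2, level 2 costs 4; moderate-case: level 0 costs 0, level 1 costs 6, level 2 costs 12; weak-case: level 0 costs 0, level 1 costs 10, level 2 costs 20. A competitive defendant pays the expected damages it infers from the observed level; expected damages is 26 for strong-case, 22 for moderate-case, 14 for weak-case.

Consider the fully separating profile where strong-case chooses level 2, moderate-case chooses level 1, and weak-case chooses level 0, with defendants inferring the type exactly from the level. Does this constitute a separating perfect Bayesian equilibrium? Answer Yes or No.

Separating settlements: level 2 → 26, level 1 → 22, level 0 → 14.
strong-case (assigned level 2): level 0: 14 − 0 = 14; level 1: 22 − 2 = 20; level 2: 26 − 4 = 22. strong-case stays.
moderate-case (assigned level 1): level 0: 14 − 0 = 14; level 1: 22 − 6 = 16; level 2: 26 − 12 = 14. moderate-case stays.
weak-case (assigned level 0): level 0: 14 − 0 = 14; level 1: 22 − 10 = 12; level 2: 26 − 20 = 6. weak-case stays.
Every type prefers its assigned level; separation holds.

Yes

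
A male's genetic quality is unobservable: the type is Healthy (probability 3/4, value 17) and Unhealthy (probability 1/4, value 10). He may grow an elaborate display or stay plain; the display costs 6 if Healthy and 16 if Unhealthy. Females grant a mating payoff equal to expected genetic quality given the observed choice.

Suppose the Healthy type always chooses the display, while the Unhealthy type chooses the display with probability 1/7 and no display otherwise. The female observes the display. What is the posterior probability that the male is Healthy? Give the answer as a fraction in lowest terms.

21/22

P(the display) = (3/4)·1 + (1/4)·(1/7) = 11/14.
By Bayes' rule, P(Healthy | the display) = (3/4) / (11/14) = 21/22.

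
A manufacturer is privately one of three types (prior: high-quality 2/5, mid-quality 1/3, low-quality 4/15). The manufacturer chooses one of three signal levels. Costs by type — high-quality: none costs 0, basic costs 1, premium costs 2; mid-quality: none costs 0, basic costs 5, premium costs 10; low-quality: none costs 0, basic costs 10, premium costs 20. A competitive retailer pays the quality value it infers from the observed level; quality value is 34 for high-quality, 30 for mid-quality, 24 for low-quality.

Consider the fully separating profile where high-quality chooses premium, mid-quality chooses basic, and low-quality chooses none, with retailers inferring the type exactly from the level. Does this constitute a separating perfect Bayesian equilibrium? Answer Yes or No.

Separating prices: premium → 34, basic → 30, none → 24.
high-quality (assigned premium): none: 24 − 0 = 24; basic: 30 − 1 = 29; premium: 34 − 2 = 32. high-quality stays.
mid-quality (assigned basic): none: 24 − 0 = 24; basic: 30 − 5 = 25; premium: 34 − 10 = 24. mid-quality stays.
low-quality (assigned none): none: 24 − 0 = 24; basic: 30 − 10 = 20; premium: 34 − 20 = 14. low-quality stays.
Every type prefers its assigned level; separation holds.

Yes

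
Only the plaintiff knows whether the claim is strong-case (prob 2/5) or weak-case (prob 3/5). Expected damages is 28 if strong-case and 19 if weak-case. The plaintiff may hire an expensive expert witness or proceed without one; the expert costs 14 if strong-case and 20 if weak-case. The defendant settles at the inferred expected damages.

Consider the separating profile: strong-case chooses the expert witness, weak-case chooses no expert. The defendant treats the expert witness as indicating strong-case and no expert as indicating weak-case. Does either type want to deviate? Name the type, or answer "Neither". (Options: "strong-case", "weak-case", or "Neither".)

The expert witness pays 28; no expert pays 19.
strong-case: assigned the expert witness, nets 28 − 14 = 14; deviating to no expert nets 19.
weak-case: assigned no expert, nets 19; deviating to the expert witness nets 28 − 20 = 8.
The strong-case type gains 5 by deviating.

strong-case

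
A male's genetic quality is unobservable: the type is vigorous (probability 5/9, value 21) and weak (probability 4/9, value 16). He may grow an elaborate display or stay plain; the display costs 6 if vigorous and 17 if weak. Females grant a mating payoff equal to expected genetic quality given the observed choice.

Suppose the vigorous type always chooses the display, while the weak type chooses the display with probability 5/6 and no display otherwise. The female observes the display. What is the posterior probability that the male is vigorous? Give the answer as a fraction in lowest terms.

P(the display) = (5/9)·1 + (4/9)·(5/6) = 25/27.
By Bayes' rule, P(vigorous | the display) = (5/9) / (25/27) = 3/5.

3/5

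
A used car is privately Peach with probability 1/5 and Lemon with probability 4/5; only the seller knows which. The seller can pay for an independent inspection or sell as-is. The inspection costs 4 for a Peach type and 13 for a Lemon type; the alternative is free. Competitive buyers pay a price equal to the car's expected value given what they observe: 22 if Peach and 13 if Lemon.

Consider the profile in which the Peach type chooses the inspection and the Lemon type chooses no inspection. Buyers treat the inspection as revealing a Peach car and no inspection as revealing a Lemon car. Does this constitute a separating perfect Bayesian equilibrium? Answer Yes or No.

Yes

Under these beliefs, the inspection earns price 22 and no inspection earns price 13.
Peach: the inspection nets 22 − 4 = 18; no inspection nets 13. Peach prefers the inspection.
Lemon: the inspection nets 22 − 13 = 9; no inspection nets 13. Lemon prefers no inspection.
Neither type deviates, so the separating profile is an equilibrium.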